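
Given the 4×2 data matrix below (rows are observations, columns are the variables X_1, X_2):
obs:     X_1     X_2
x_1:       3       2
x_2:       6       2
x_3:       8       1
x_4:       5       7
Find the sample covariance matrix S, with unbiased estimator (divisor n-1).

Step 1 — column means:
  mean(X_1) = (3 + 6 + 8 + 5) / 4 = 22/4 = 5.5
  mean(X_2) = (2 + 2 + 1 + 7) / 4 = 12/4 = 3

Step 2 — sample covariance S[i,j] = (1/(n-1)) · Σ_k (x_{k,i} - mean_i) · (x_{k,j} - mean_j), with n-1 = 3.
  S[X_1,X_1] = ((-2.5)·(-2.5) + (0.5)·(0.5) + (2.5)·(2.5) + (-0.5)·(-0.5)) / 3 = 13/3 = 4.3333
  S[X_1,X_2] = ((-2.5)·(-1) + (0.5)·(-1) + (2.5)·(-2) + (-0.5)·(4)) / 3 = -5/3 = -1.6667
  S[X_2,X_2] = ((-1)·(-1) + (-1)·(-1) + (-2)·(-2) + (4)·(4)) / 3 = 22/3 = 7.3333

S is symmetric (S[j,i] = S[i,j]). Assembling:

S = [[4.3333, -1.6667],
 [-1.6667, 7.3333]]


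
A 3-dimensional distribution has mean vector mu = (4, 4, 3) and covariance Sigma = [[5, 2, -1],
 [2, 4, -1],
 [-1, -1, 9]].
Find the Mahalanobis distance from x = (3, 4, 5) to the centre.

Step 1 — centre the observation: (x - mu) = (-1, 0, 2).

Step 2 — invert Sigma (cofactor / det for 3×3, or solve directly):
  Sigma^{-1} = [[0.2518, -0.1223, 0.0144],
 [-0.1223, 0.3165, 0.0216],
 [0.0144, 0.0216, 0.1151]].

Step 3 — form the quadratic (x - mu)^T · Sigma^{-1} · (x - mu):
  Sigma^{-1} · (x - mu) = (-0.223, 0.1655, 0.2158).
  (x - mu)^T · [Sigma^{-1} · (x - mu)] = (-1)·(-0.223) + (0)·(0.1655) + (2)·(0.2158) = 0.6547.

Step 4 — take square root: d = √(0.6547) ≈ 0.8091.

d(x, mu) = √(0.6547) ≈ 0.8091


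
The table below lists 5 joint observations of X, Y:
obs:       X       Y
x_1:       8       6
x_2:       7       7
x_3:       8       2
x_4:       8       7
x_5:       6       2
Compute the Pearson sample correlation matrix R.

Step 1 — column means:
  mean(X) = (8 + 7 + 8 + 8 + 6) / 5 = 37/5 = 7.4
  mean(Y) = (6 + 7 + 2 + 7 + 2) / 5 = 24/5 = 4.8

Step 2 — sample variances and covariances s[i,j] = (1/(n-1)) · Σ_k (x_{k,i} - mean_i) · (x_{k,j} - mean_j), with n-1 = 4:
  s[X,X] = ((0.6)·(0.6) + (-0.4)·(-0.4) + (0.6)·(0.6) + (0.6)·(0.6) + (-1.4)·(-1.4)) / 4 = 3.2/4 = 0.8
  s[X,Y] = ((0.6)·(1.2) + (-0.4)·(2.2) + (0.6)·(-2.8) + (0.6)·(2.2) + (-1.4)·(-2.8)) / 4 = 3.4/4 = 0.85
  s[Y,Y] = ((1.2)·(1.2) + (2.2)·(2.2) + (-2.8)·(-2.8) + (2.2)·(2.2) + (-2.8)·(-2.8)) / 4 = 26.8/4 = 6.7
  Sample standard deviations s_i = √(s[i,i]):
  s(X) = √(0.8) = 0.8944
  s(Y) = √(6.7) = 2.5884

Step 3 — r_{ij} = s_{ij} / (s_i · s_j):
  r[X,X] = 1 (diagonal).
  r[X,Y] = 0.85 / (0.8944 · 2.5884) = 0.85 / 2.3152 = 0.3671
  r[Y,Y] = 1 (diagonal).

R is symmetric with unit diagonal. Assembling:

R = [[1, 0.3671],
 [0.3671, 1]]


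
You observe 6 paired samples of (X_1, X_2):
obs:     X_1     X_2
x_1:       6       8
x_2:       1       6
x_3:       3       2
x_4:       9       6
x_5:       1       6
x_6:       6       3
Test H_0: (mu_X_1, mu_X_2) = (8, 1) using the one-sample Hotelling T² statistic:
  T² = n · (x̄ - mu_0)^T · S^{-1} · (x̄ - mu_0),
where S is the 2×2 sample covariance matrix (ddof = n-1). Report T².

Step 1 — sample mean vector:
  mean(X_1) = (6 + 1 + 3 + 9 + 1 + 6) / 6 = 26/6 = 4.3333
  mean(X_2) = (8 + 6 + 2 + 6 + 6 + 3) / 6 = 31/6 = 5.1667
  x̄ = (4.3333, 5.1667),  deviation x̄ - mu_0 = (4.3333, 5.1667) - (8, 1) = (-3.6667, 4.1667).

Step 2 — sample covariance matrix, S[i,j] = (1/(n-1)) · Σ_k (x_{k,i} - mean_i) · (x_{k,j} - mean_j), divisor n-1 = 5:
  S[X_1,X_1] = ((1.6667)·(1.6667) + (-3.3333)·(-3.3333) + (-1.3333)·(-1.3333) + (4.6667)·(4.6667) + (-3.3333)·(-3.3333) + (1.6667)·(1.6667)) / 5 = 51.3333/5 = 10.2667
  S[X_1,X_2] = ((1.6667)·(2.8333) + (-3.3333)·(0.8333) + (-1.3333)·(-3.1667) + (4.6667)·(0.8333) + (-3.3333)·(0.8333) + (1.6667)·(-2.1667)) / 5 = 3.6667/5 = 0.7333
  S[X_2,X_2] = ((2.8333)·(2.8333) + (0.8333)·(0.8333) + (-3.1667)·(-3.1667) + (0.8333)·(0.8333) + (0.8333)·(0.8333) + (-2.1667)·(-2.1667)) / 5 = 24.8333/5 = 4.9667
  S = [[10.2667, 0.7333],
 [0.7333, 4.9667]].

Step 3 — invert S. det(S) = 10.2667·4.9667 - (0.7333)² = 50.4533.
  S^{-1} = (1/det) · [[d, -b], [-b, a]] = [[0.0984, -0.0145],
 [-0.0145, 0.2035]].

Step 4 — quadratic form (x̄ - mu_0)^T · S^{-1} · (x̄ - mu_0):
  S^{-1} · (x̄ - mu_0) = (-0.4215, 0.9012),
  (x̄ - mu_0)^T · [...] = (-3.6667)·(-0.4215) + (4.1667)·(0.9012) = 5.3004.

Step 5 — scale by n: T² = 6 · 5.3004 = 31.8023.

T² ≈ 31.8023


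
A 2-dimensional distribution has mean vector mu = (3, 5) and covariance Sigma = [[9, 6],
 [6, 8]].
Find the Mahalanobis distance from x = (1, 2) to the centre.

Step 1 — centre the observation: (x - mu) = (-2, -3).

Step 2 — invert Sigma. det(Sigma) = 9·8 - (6)² = 36.
  Sigma^{-1} = (1/det) · [[d, -b], [-b, a]] = [[0.2222, -0.1667],
 [-0.1667, 0.25]].

Step 3 — form the quadratic (x - mu)^T · Sigma^{-1} · (x - mu):
  Sigma^{-1} · (x - mu) = (0.0556, -0.4167).
  (x - mu)^T · [Sigma^{-1} · (x - mu)] = (-2)·(0.0556) + (-3)·(-0.4167) = 1.1389.

Step 4 — take square root: d = √(1.1389) ≈ 1.0672.

d(x, mu) = √(1.1389) ≈ 1.0672


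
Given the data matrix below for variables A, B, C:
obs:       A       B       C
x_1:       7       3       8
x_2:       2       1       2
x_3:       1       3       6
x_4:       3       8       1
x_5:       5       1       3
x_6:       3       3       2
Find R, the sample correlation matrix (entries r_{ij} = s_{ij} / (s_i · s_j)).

Step 1 — column means:
  mean(A) = (7 + 2 + 1 + 3 + 5 + 3) / 6 = 21/6 = 3.5
  mean(B) = (3 + 1 + 3 + 8 + 1 + 3) / 6 = 19/6 = 3.1667
  mean(C) = (8 + 2 + 6 + 1 + 3 + 2) / 6 = 22/6 = 3.6667

Step 2 — sample variances and covariances s[i,j] = (1/(n-1)) · Σ_k (x_{k,i} - mean_i) · (x_{k,j} - mean_j), with n-1 = 5:
  s[A,A] = ((3.5)·(3.5) + (-1.5)·(-1.5) + (-2.5)·(-2.5) + (-0.5)·(-0.5) + (1.5)·(1.5) + (-0.5)·(-0.5)) / 5 = 23.5/5 = 4.7
  s[A,B] = ((3.5)·(-0.1667) + (-1.5)·(-2.1667) + (-2.5)·(-0.1667) + (-0.5)·(4.8333) + (1.5)·(-2.1667) + (-0.5)·(-0.1667)) / 5 = -2.5/5 = -0.5
  s[A,C] = ((3.5)·(4.3333) + (-1.5)·(-1.6667) + (-2.5)·(2.3333) + (-0.5)·(-2.6667) + (1.5)·(-0.6667) + (-0.5)·(-1.6667)) / 5 = 13/5 = 2.6
  s[B,B] = ((-0.1667)·(-0.1667) + (-2.1667)·(-2.1667) + (-0.1667)·(-0.1667) + (4.8333)·(4.8333) + (-2.1667)·(-2.1667) + (-0.1667)·(-0.1667)) / 5 = 32.8333/5 = 6.5667
  s[B,C] = ((-0.1667)·(4.3333) + (-2.1667)·(-1.6667) + (-0.1667)·(2.3333) + (4.8333)·(-2.6667) + (-2.1667)·(-0.6667) + (-0.1667)·(-1.6667)) / 5 = -8.6667/5 = -1.7333
  s[C,C] = ((4.3333)·(4.3333) + (-1.6667)·(-1.6667) + (2.3333)·(2.3333) + (-2.6667)·(-2.6667) + (-0.6667)·(-0.6667) + (-1.6667)·(-1.6667)) / 5 = 37.3333/5 = 7.4667
  Sample standard deviations s_i = √(s[i,i]):
  s(A) = √(4.7) = 2.1679
  s(B) = √(6.5667) = 2.5626
  s(C) = √(7.4667) = 2.7325

Step 3 — r_{ij} = s_{ij} / (s_i · s_j):
  r[A,A] = 1 (diagonal).
  r[A,B] = -0.5 / (2.1679 · 2.5626) = -0.5 / 5.5555 = -0.09
  r[A,C] = 2.6 / (2.1679 · 2.7325) = 2.6 / 5.924 = 0.4389
  r[B,B] = 1 (diagonal).
  r[B,C] = -1.7333 / (2.5626 · 2.7325) = -1.7333 / 7.0022 = -0.2475
  r[C,C] = 1 (diagonal).

R is symmetric with unit diagonal. Assembling:

R = [[1, -0.09, 0.4389],
 [-0.09, 1, -0.2475],
 [0.4389, -0.2475, 1]]


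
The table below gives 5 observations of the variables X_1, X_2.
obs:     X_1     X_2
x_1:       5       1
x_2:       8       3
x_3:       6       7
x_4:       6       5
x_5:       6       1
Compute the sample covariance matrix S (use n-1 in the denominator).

Step 1 — column means:
  mean(X_1) = (5 + 8 + 6 + 6 + 6) / 5 = 31/5 = 6.2
  mean(X_2) = (1 + 3 + 7 + 5 + 1) / 5 = 17/5 = 3.4

Step 2 — sample covariance S[i,j] = (1/(n-1)) · Σ_k (x_{k,i} - mean_i) · (x_{k,j} - mean_j), with n-1 = 4.
  S[X_1,X_1] = ((-1.2)·(-1.2) + (1.8)·(1.8) + (-0.2)·(-0.2) + (-0.2)·(-0.2) + (-0.2)·(-0.2)) / 4 = 4.8/4 = 1.2
  S[X_1,X_2] = ((-1.2)·(-2.4) + (1.8)·(-0.4) + (-0.2)·(3.6) + (-0.2)·(1.6) + (-0.2)·(-2.4)) / 4 = 1.6/4 = 0.4
  S[X_2,X_2] = ((-2.4)·(-2.4) + (-0.4)·(-0.4) + (3.6)·(3.6) + (1.6)·(1.6) + (-2.4)·(-2.4)) / 4 = 27.2/4 = 6.8

S is symmetric (S[j,i] = S[i,j]). Assembling:

S = [[1.2, 0.4],
 [0.4, 6.8]]


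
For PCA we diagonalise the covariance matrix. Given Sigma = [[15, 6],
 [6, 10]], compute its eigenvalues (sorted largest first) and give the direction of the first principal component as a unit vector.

Step 1 — characteristic polynomial of 2×2 Sigma:
  det(Sigma - λI) = λ² - trace · λ + det = 0.
  trace = 15 + 10 = 25, det = 15·10 - (6)² = 114.
Step 2 — discriminant:
  Δ = trace² - 4·det = 625 - 456 = 169.
Step 3 — eigenvalues:
  λ = (trace ± √Δ)/2 = (25 ± 13)/2,
  λ_1 = 19,  λ_2 = 6.

Step 4 — unit eigenvector for λ_1: solve (Sigma - λ_1 I)v = 0. First row:
  (15 - 19)·v_x + (6)·v_y = 0, i.e. (-4)·v_x + (6)·v_y = 0,
  so v ∝ (b, λ_1 - a) = (6, 4) = u.
  ||u|| = √((6)² + (4)²) = √(52) ≈ 7.2111,
  v_1 = u/||u|| ≈ (0.8321, 0.5547) (||v_1|| = 1).

λ_1 = 19,  λ_2 = 6;  v_1 ≈ (0.8321, 0.5547)


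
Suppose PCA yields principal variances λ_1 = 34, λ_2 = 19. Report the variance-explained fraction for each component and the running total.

Step 1 — total variance = trace(Sigma) = Σ λ_i = 34 + 19 = 53.

Step 2 — fraction explained by component i = λ_i / Σ λ:
  PC1: 34/53 = 0.6415
  PC2: 19/53 = 0.3585

Step 3 — cumulative fraction after k components = (λ_1 + ... + λ_k) / Σ λ:
  k = 1: 34/53 = 0.6415
  k = 2: (34 + 19)/53 = 53/53 = 1

Summary (fraction, with percent):

explained: PC1 0.6415 (64.15%), PC2 0.3585 (35.85%);  cumulative: 0.6415, 1


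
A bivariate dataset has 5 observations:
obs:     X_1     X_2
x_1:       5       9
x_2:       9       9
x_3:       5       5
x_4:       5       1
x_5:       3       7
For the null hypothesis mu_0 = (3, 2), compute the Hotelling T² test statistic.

Step 1 — sample mean vector:
  mean(X_1) = (5 + 9 + 5 + 5 + 3) / 5 = 27/5 = 5.4
  mean(X_2) = (9 + 9 + 5 + 1 + 7) / 5 = 31/5 = 6.2
  x̄ = (5.4, 6.2),  deviation x̄ - mu_0 = (5.4, 6.2) - (3, 2) = (2.4, 4.2).

Step 2 — sample covariance matrix, S[i,j] = (1/(n-1)) · Σ_k (x_{k,i} - mean_i) · (x_{k,j} - mean_j), divisor n-1 = 4:
  S[X_1,X_1] = ((-0.4)·(-0.4) + (3.6)·(3.6) + (-0.4)·(-0.4) + (-0.4)·(-0.4) + (-2.4)·(-2.4)) / 4 = 19.2/4 = 4.8
  S[X_1,X_2] = ((-0.4)·(2.8) + (3.6)·(2.8) + (-0.4)·(-1.2) + (-0.4)·(-5.2) + (-2.4)·(0.8)) / 4 = 9.6/4 = 2.4
  S[X_2,X_2] = ((2.8)·(2.8) + (2.8)·(2.8) + (-1.2)·(-1.2) + (-5.2)·(-5.2) + (0.8)·(0.8)) / 4 = 44.8/4 = 11.2
  S = [[4.8, 2.4],
 [2.4, 11.2]].

Step 3 — invert S. det(S) = 4.8·11.2 - (2.4)² = 48.
  S^{-1} = (1/det) · [[d, -b], [-b, a]] = [[0.2333, -0.05],
 [-0.05, 0.1]].

Step 4 — quadratic form (x̄ - mu_0)^T · S^{-1} · (x̄ - mu_0):
  S^{-1} · (x̄ - mu_0) = (0.35, 0.3),
  (x̄ - mu_0)^T · [...] = (2.4)·(0.35) + (4.2)·(0.3) = 2.1.

Step 5 — scale by n: T² = 5 · 2.1 = 10.5.

T² ≈ 10.5


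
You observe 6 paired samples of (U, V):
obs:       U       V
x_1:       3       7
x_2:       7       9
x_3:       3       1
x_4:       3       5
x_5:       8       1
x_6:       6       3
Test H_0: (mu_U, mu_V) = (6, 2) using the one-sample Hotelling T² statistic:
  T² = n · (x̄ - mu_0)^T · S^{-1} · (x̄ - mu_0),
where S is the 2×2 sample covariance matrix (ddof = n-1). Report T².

Step 1 — sample mean vector:
  mean(U) = (3 + 7 + 3 + 3 + 8 + 6) / 6 = 30/6 = 5
  mean(V) = (7 + 9 + 1 + 5 + 1 + 3) / 6 = 26/6 = 4.3333
  x̄ = (5, 4.3333),  deviation x̄ - mu_0 = (5, 4.3333) - (6, 2) = (-1, 2.3333).

Step 2 — sample covariance matrix, S[i,j] = (1/(n-1)) · Σ_k (x_{k,i} - mean_i) · (x_{k,j} - mean_j), divisor n-1 = 5:
  S[U,U] = ((-2)·(-2) + (2)·(2) + (-2)·(-2) + (-2)·(-2) + (3)·(3) + (1)·(1)) / 5 = 26/5 = 5.2
  S[U,V] = ((-2)·(2.6667) + (2)·(4.6667) + (-2)·(-3.3333) + (-2)·(0.6667) + (3)·(-3.3333) + (1)·(-1.3333)) / 5 = -2/5 = -0.4
  S[V,V] = ((2.6667)·(2.6667) + (4.6667)·(4.6667) + (-3.3333)·(-3.3333) + (0.6667)·(0.6667) + (-3.3333)·(-3.3333) + (-1.3333)·(-1.3333)) / 5 = 53.3333/5 = 10.6667
  S = [[5.2, -0.4],
 [-0.4, 10.6667]].

Step 3 — invert S. det(S) = 5.2·10.6667 - (-0.4)² = 55.3067.
  S^{-1} = (1/det) · [[d, -b], [-b, a]] = [[0.1929, 0.0072],
 [0.0072, 0.094]].

Step 4 — quadratic form (x̄ - mu_0)^T · S^{-1} · (x̄ - mu_0):
  S^{-1} · (x̄ - mu_0) = (-0.176, 0.2122),
  (x̄ - mu_0)^T · [...] = (-1)·(-0.176) + (2.3333)·(0.2122) = 0.671.

Step 5 — scale by n: T² = 6 · 0.671 = 4.026.

T² ≈ 4.026


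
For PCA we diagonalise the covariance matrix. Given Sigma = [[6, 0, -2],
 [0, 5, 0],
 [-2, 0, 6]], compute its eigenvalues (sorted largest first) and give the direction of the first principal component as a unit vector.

Step 1 — characteristic polynomial p(λ) = det(λI - Sigma) = λ³ - tr·λ² + c_1·λ - det, where tr = trace, c_1 = sum of the principal 2×2 minors, det = det(Sigma):
  tr = 6 + 5 + 6 = 17,
  c_1 = (6·5 - (0)²) + (6·6 - (-2)²) + (5·6 - (0)²) = 30 + 32 + 30 = 92,
  det = 6·(5·6 - (0)²) - (0)·((0)·6 - (0)·(-2)) + (-2)·((0)·(0) - 5·(-2)) = 6·(30) - (0)·(0) + (-2)·(10) = 160.
  So p(λ) = λ³ - 17λ² + 92λ - 160.
Step 2 — look for an integer root (rational root theorem: any rational root is an integer divisor of 160). Testing λ = 4:
  p(4) = 64 - 272 + 368 - 160 = 0  ✓
  Dividing out (λ - 4): p(λ) = (λ - 4)(λ² - 13λ + 40).
Step 3 — remaining eigenvalues from the quadratic λ² - 13λ + 40 = 0:
  Δ = 13² - 4·40 = 169 - 160 = 9,  λ = (13 ± √9)/2 = (13 ± 3)/2 = 8 or 5.
  Sorted: λ_1 = 8,  λ_2 = 5,  λ_3 = 4  (check: sum = 17 = tr ✓).

Step 4 — unit eigenvector for λ_1 = 8: v spans the null space of (Sigma - λ_1 I), whose rows are
  r_1 = (-2, 0, -2),  r_2 = (0, -3, 0),  r_3 = (-2, 0, -2).
  v is orthogonal to every row, so take v ∝ r_1 × r_2 = ((0)·(0) - (-2)·(-3), (-2)·(0) - (-2)·(0), (-2)·(-3) - (0)·(0)) = (-6, 0, 6).
  Rescale (divide by 6; multiply by -1 so the first nonzero entry is positive): u = (1, 0, -1).
  ||u|| = √((1)² + (0)² + (-1)²) = √(2) ≈ 1.4142,  v_1 = u/||u|| ≈ (0.7071, 0, -0.7071) (||v_1|| = 1).

λ_1 = 8,  λ_2 = 5,  λ_3 = 4;  v_1 ≈ (0.7071, 0, -0.7071)


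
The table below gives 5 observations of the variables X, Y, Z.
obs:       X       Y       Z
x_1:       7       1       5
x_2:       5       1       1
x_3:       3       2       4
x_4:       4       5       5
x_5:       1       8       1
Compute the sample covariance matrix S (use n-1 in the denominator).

Step 1 — column means:
  mean(X) = (7 + 5 + 3 + 4 + 1) / 5 = 20/5 = 4
  mean(Y) = (1 + 1 + 2 + 5 + 8) / 5 = 17/5 = 3.4
  mean(Z) = (5 + 1 + 4 + 5 + 1) / 5 = 16/5 = 3.2

Step 2 — sample covariance S[i,j] = (1/(n-1)) · Σ_k (x_{k,i} - mean_i) · (x_{k,j} - mean_j), with n-1 = 4.
  S[X,X] = ((3)·(3) + (1)·(1) + (-1)·(-1) + (0)·(0) + (-3)·(-3)) / 4 = 20/4 = 5
  S[X,Y] = ((3)·(-2.4) + (1)·(-2.4) + (-1)·(-1.4) + (0)·(1.6) + (-3)·(4.6)) / 4 = -22/4 = -5.5
  S[X,Z] = ((3)·(1.8) + (1)·(-2.2) + (-1)·(0.8) + (0)·(1.8) + (-3)·(-2.2)) / 4 = 9/4 = 2.25
  S[Y,Y] = ((-2.4)·(-2.4) + (-2.4)·(-2.4) + (-1.4)·(-1.4) + (1.6)·(1.6) + (4.6)·(4.6)) / 4 = 37.2/4 = 9.3
  S[Y,Z] = ((-2.4)·(1.8) + (-2.4)·(-2.2) + (-1.4)·(0.8) + (1.6)·(1.8) + (4.6)·(-2.2)) / 4 = -7.4/4 = -1.85
  S[Z,Z] = ((1.8)·(1.8) + (-2.2)·(-2.2) + (0.8)·(0.8) + (1.8)·(1.8) + (-2.2)·(-2.2)) / 4 = 16.8/4 = 4.2

S is symmetric (S[j,i] = S[i,j]). Assembling:

S = [[5, -5.5, 2.25],
 [-5.5, 9.3, -1.85],
 [2.25, -1.85, 4.2]]


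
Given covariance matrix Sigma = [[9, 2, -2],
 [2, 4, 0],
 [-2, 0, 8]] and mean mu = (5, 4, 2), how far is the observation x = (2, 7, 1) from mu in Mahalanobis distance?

Step 1 — centre the observation: (x - mu) = (-3, 3, -1).

Step 2 — invert Sigma (cofactor / det for 3×3, or solve directly):
  Sigma^{-1} = [[0.1333, -0.0667, 0.0333],
 [-0.0667, 0.2833, -0.0167],
 [0.0333, -0.0167, 0.1333]].

Step 3 — form the quadratic (x - mu)^T · Sigma^{-1} · (x - mu):
  Sigma^{-1} · (x - mu) = (-0.6333, 1.0667, -0.2833).
  (x - mu)^T · [Sigma^{-1} · (x - mu)] = (-3)·(-0.6333) + (3)·(1.0667) + (-1)·(-0.2833) = 5.3833.

Step 4 — take square root: d = √(5.3833) ≈ 2.3202.

d(x, mu) = √(5.3833) ≈ 2.3202


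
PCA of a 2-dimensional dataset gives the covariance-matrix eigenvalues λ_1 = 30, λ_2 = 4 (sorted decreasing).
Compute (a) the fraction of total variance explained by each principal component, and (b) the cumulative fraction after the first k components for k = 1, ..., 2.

Step 1 — total variance = trace(Sigma) = Σ λ_i = 30 + 4 = 34.

Step 2 — fraction explained by component i = λ_i / Σ λ:
  PC1: 30/34 = 0.8824
  PC2: 4/34 = 0.1176

Step 3 — cumulative fraction after k components = (λ_1 + ... + λ_k) / Σ λ:
  k = 1: 30/34 = 0.8824
  k = 2: (30 + 4)/34 = 34/34 = 1

Summary (fraction, with percent):

explained: PC1 0.8824 (88.24%), PC2 0.1176 (11.76%);  cumulative: 0.8824, 1


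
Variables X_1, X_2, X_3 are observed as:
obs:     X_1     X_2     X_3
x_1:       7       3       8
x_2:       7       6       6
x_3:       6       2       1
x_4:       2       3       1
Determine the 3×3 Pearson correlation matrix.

Step 1 — column means:
  mean(X_1) = (7 + 7 + 6 + 2) / 4 = 22/4 = 5.5
  mean(X_2) = (3 + 6 + 2 + 3) / 4 = 14/4 = 3.5
  mean(X_3) = (8 + 6 + 1 + 1) / 4 = 16/4 = 4

Step 2 — sample variances and covariances s[i,j] = (1/(n-1)) · Σ_k (x_{k,i} - mean_i) · (x_{k,j} - mean_j), with n-1 = 3:
  s[X_1,X_1] = ((1.5)·(1.5) + (1.5)·(1.5) + (0.5)·(0.5) + (-3.5)·(-3.5)) / 3 = 17/3 = 5.6667
  s[X_1,X_2] = ((1.5)·(-0.5) + (1.5)·(2.5) + (0.5)·(-1.5) + (-3.5)·(-0.5)) / 3 = 4/3 = 1.3333
  s[X_1,X_3] = ((1.5)·(4) + (1.5)·(2) + (0.5)·(-3) + (-3.5)·(-3)) / 3 = 18/3 = 6
  s[X_2,X_2] = ((-0.5)·(-0.5) + (2.5)·(2.5) + (-1.5)·(-1.5) + (-0.5)·(-0.5)) / 3 = 9/3 = 3
  s[X_2,X_3] = ((-0.5)·(4) + (2.5)·(2) + (-1.5)·(-3) + (-0.5)·(-3)) / 3 = 9/3 = 3
  s[X_3,X_3] = ((4)·(4) + (2)·(2) + (-3)·(-3) + (-3)·(-3)) / 3 = 38/3 = 12.6667
  Sample standard deviations s_i = √(s[i,i]):
  s(X_1) = √(5.6667) = 2.3805
  s(X_2) = √(3) = 1.7321
  s(X_3) = √(12.6667) = 3.559

Step 3 — r_{ij} = s_{ij} / (s_i · s_j):
  r[X_1,X_1] = 1 (diagonal).
  r[X_1,X_2] = 1.3333 / (2.3805 · 1.7321) = 1.3333 / 4.1231 = 0.3234
  r[X_1,X_3] = 6 / (2.3805 · 3.559) = 6 / 8.4722 = 0.7082
  r[X_2,X_2] = 1 (diagonal).
  r[X_2,X_3] = 3 / (1.7321 · 3.559) = 3 / 6.1644 = 0.4867
  r[X_3,X_3] = 1 (diagonal).

R is symmetric with unit diagonal. Assembling:

R = [[1, 0.3234, 0.7082],
 [0.3234, 1, 0.4867],
 [0.7082, 0.4867, 1]]


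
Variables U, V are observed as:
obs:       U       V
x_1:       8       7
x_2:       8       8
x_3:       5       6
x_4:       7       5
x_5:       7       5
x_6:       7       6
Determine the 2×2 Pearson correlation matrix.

Step 1 — column means:
  mean(U) = (8 + 8 + 5 + 7 + 7 + 7) / 6 = 42/6 = 7
  mean(V) = (7 + 8 + 6 + 5 + 5 + 6) / 6 = 37/6 = 6.1667

Step 2 — sample variances and covariances s[i,j] = (1/(n-1)) · Σ_k (x_{k,i} - mean_i) · (x_{k,j} - mean_j), with n-1 = 5:
  s[U,U] = ((1)·(1) + (1)·(1) + (-2)·(-2) + (0)·(0) + (0)·(0) + (0)·(0)) / 5 = 6/5 = 1.2
  s[U,V] = ((1)·(0.8333) + (1)·(1.8333) + (-2)·(-0.1667) + (0)·(-1.1667) + (0)·(-1.1667) + (0)·(-0.1667)) / 5 = 3/5 = 0.6
  s[V,V] = ((0.8333)·(0.8333) + (1.8333)·(1.8333) + (-0.1667)·(-0.1667) + (-1.1667)·(-1.1667) + (-1.1667)·(-1.1667) + (-0.1667)·(-0.1667)) / 5 = 6.8333/5 = 1.3667
  Sample standard deviations s_i = √(s[i,i]):
  s(U) = √(1.2) = 1.0954
  s(V) = √(1.3667) = 1.169

Step 3 — r_{ij} = s_{ij} / (s_i · s_j):
  r[U,U] = 1 (diagonal).
  r[U,V] = 0.6 / (1.0954 · 1.169) = 0.6 / 1.2806 = 0.4685
  r[V,V] = 1 (diagonal).

R is symmetric with unit diagonal. Assembling:

R = [[1, 0.4685],
 [0.4685, 1]]


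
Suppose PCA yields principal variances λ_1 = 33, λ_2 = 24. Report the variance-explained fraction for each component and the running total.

Step 1 — total variance = trace(Sigma) = Σ λ_i = 33 + 24 = 57.

Step 2 — fraction explained by component i = λ_i / Σ λ:
  PC1: 33/57 = 0.5789
  PC2: 24/57 = 0.4211

Step 3 — cumulative fraction after k components = (λ_1 + ... + λ_k) / Σ λ:
  k = 1: 33/57 = 0.5789
  k = 2: (33 + 24)/57 = 57/57 = 1

Summary (fraction, with percent):

explained: PC1 0.5789 (57.89%), PC2 0.4211 (42.11%);  cumulative: 0.5789, 1


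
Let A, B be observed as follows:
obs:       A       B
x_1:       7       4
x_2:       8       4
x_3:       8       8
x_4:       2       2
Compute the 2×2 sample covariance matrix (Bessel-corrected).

Step 1 — column means:
  mean(A) = (7 + 8 + 8 + 2) / 4 = 25/4 = 6.25
  mean(B) = (4 + 4 + 8 + 2) / 4 = 18/4 = 4.5

Step 2 — sample covariance S[i,j] = (1/(n-1)) · Σ_k (x_{k,i} - mean_i) · (x_{k,j} - mean_j), with n-1 = 3.
  S[A,A] = ((0.75)·(0.75) + (1.75)·(1.75) + (1.75)·(1.75) + (-4.25)·(-4.25)) / 3 = 24.75/3 = 8.25
  S[A,B] = ((0.75)·(-0.5) + (1.75)·(-0.5) + (1.75)·(3.5) + (-4.25)·(-2.5)) / 3 = 15.5/3 = 5.1667
  S[B,B] = ((-0.5)·(-0.5) + (-0.5)·(-0.5) + (3.5)·(3.5) + (-2.5)·(-2.5)) / 3 = 19/3 = 6.3333

S is symmetric (S[j,i] = S[i,j]). Assembling:

S = [[8.25, 5.1667],
 [5.1667, 6.3333]]


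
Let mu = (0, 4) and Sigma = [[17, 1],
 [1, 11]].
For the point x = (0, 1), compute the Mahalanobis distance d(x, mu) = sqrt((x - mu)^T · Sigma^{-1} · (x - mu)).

Step 1 — centre the observation: (x - mu) = (0, -3).

Step 2 — invert Sigma. det(Sigma) = 17·11 - (1)² = 186.
  Sigma^{-1} = (1/det) · [[d, -b], [-b, a]] = [[0.0591, -0.0054],
 [-0.0054, 0.0914]].

Step 3 — form the quadratic (x - mu)^T · Sigma^{-1} · (x - mu):
  Sigma^{-1} · (x - mu) = (0.0161, -0.2742).
  (x - mu)^T · [Sigma^{-1} · (x - mu)] = (0)·(0.0161) + (-3)·(-0.2742) = 0.8226.

Step 4 — take square root: d = √(0.8226) ≈ 0.907.

d(x, mu) = √(0.8226) ≈ 0.907


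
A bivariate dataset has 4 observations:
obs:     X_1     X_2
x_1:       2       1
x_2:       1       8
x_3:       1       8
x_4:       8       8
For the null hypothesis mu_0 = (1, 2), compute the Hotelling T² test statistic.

Step 1 — sample mean vector:
  mean(X_1) = (2 + 1 + 1 + 8) / 4 = 12/4 = 3
  mean(X_2) = (1 + 8 + 8 + 8) / 4 = 25/4 = 6.25
  x̄ = (3, 6.25),  deviation x̄ - mu_0 = (3, 6.25) - (1, 2) = (2, 4.25).

Step 2 — sample covariance matrix, S[i,j] = (1/(n-1)) · Σ_k (x_{k,i} - mean_i) · (x_{k,j} - mean_j), divisor n-1 = 3:
  S[X_1,X_1] = ((-1)·(-1) + (-2)·(-2) + (-2)·(-2) + (5)·(5)) / 3 = 34/3 = 11.3333
  S[X_1,X_2] = ((-1)·(-5.25) + (-2)·(1.75) + (-2)·(1.75) + (5)·(1.75)) / 3 = 7/3 = 2.3333
  S[X_2,X_2] = ((-5.25)·(-5.25) + (1.75)·(1.75) + (1.75)·(1.75) + (1.75)·(1.75)) / 3 = 36.75/3 = 12.25
  S = [[11.3333, 2.3333],
 [2.3333, 12.25]].

Step 3 — invert S. det(S) = 11.3333·12.25 - (2.3333)² = 133.3889.
  S^{-1} = (1/det) · [[d, -b], [-b, a]] = [[0.0918, -0.0175],
 [-0.0175, 0.085]].

Step 4 — quadratic form (x̄ - mu_0)^T · S^{-1} · (x̄ - mu_0):
  S^{-1} · (x̄ - mu_0) = (0.1093, 0.3261),
  (x̄ - mu_0)^T · [...] = (2)·(0.1093) + (4.25)·(0.3261) = 1.6046.

Step 5 — scale by n: T² = 4 · 1.6046 = 6.4186.

T² ≈ 6.4186


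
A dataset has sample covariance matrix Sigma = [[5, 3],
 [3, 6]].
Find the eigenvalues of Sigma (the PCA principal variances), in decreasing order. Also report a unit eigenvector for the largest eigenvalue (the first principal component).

Step 1 — characteristic polynomial of 2×2 Sigma:
  det(Sigma - λI) = λ² - trace · λ + det = 0.
  trace = 5 + 6 = 11, det = 5·6 - (3)² = 21.
Step 2 — discriminant:
  Δ = trace² - 4·det = 121 - 84 = 37.
Step 3 — eigenvalues:
  λ = (trace ± √Δ)/2 = (11 ± 6.0828)/2,
  λ_1 = 8.5414,  λ_2 = 2.4586.

Step 4 — unit eigenvector for λ_1: solve (Sigma - λ_1 I)v = 0. First row:
  (5 - 8.5414)·v_x + (3)·v_y = 0, i.e. (-3.5414)·v_x + (3)·v_y = 0,
  so v ∝ (b, λ_1 - a) = (3, 3.5414) = u.
  ||u|| = √((3)² + (3.5414)²) = √(21.5414) ≈ 4.6413,
  v_1 = u/||u|| ≈ (0.6464, 0.763) (||v_1|| = 1).

λ_1 = 8.5414,  λ_2 = 2.4586;  v_1 ≈ (0.6464, 0.763)


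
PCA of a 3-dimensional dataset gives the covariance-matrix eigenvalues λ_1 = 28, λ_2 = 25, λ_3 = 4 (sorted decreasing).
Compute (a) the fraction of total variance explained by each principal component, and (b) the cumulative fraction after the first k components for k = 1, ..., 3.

Step 1 — total variance = trace(Sigma) = Σ λ_i = 28 + 25 + 4 = 57.

Step 2 — fraction explained by component i = λ_i / Σ λ:
  PC1: 28/57 = 0.4912
  PC2: 25/57 = 0.4386
  PC3: 4/57 = 0.0702

Step 3 — cumulative fraction after k components = (λ_1 + ... + λ_k) / Σ λ:
  k = 1: 28/57 = 0.4912
  k = 2: (28 + 25)/57 = 53/57 = 0.9298
  k = 3: (28 + 25 + 4)/57 = 57/57 = 1

Summary (fraction, with percent):

explained: PC1 0.4912 (49.12%), PC2 0.4386 (43.86%), PC3 0.0702 (7.02%);  cumulative: 0.4912, 0.9298, 1


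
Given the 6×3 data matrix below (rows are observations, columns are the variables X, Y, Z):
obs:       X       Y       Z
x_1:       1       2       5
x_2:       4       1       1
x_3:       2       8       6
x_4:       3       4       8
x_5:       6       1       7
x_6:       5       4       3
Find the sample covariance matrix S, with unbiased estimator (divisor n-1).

Step 1 — column means:
  mean(X) = (1 + 4 + 2 + 3 + 6 + 5) / 6 = 21/6 = 3.5
  mean(Y) = (2 + 1 + 8 + 4 + 1 + 4) / 6 = 20/6 = 3.3333
  mean(Z) = (5 + 1 + 6 + 8 + 7 + 3) / 6 = 30/6 = 5

Step 2 — sample covariance S[i,j] = (1/(n-1)) · Σ_k (x_{k,i} - mean_i) · (x_{k,j} - mean_j), with n-1 = 5.
  S[X,X] = ((-2.5)·(-2.5) + (0.5)·(0.5) + (-1.5)·(-1.5) + (-0.5)·(-0.5) + (2.5)·(2.5) + (1.5)·(1.5)) / 5 = 17.5/5 = 3.5
  S[X,Y] = ((-2.5)·(-1.3333) + (0.5)·(-2.3333) + (-1.5)·(4.6667) + (-0.5)·(0.6667) + (2.5)·(-2.3333) + (1.5)·(0.6667)) / 5 = -10/5 = -2
  S[X,Z] = ((-2.5)·(0) + (0.5)·(-4) + (-1.5)·(1) + (-0.5)·(3) + (2.5)·(2) + (1.5)·(-2)) / 5 = -3/5 = -0.6
  S[Y,Y] = ((-1.3333)·(-1.3333) + (-2.3333)·(-2.3333) + (4.6667)·(4.6667) + (0.6667)·(0.6667) + (-2.3333)·(-2.3333) + (0.6667)·(0.6667)) / 5 = 35.3333/5 = 7.0667
  S[Y,Z] = ((-1.3333)·(0) + (-2.3333)·(-4) + (4.6667)·(1) + (0.6667)·(3) + (-2.3333)·(2) + (0.6667)·(-2)) / 5 = 10/5 = 2
  S[Z,Z] = ((0)·(0) + (-4)·(-4) + (1)·(1) + (3)·(3) + (2)·(2) + (-2)·(-2)) / 5 = 34/5 = 6.8

S is symmetric (S[j,i] = S[i,j]). Assembling:

S = [[3.5, -2, -0.6],
 [-2, 7.0667, 2],
 [-0.6, 2, 6.8]]


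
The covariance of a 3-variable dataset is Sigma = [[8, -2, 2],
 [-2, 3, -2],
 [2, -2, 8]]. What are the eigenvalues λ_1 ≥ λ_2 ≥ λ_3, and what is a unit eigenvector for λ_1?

Step 1 — characteristic polynomial p(λ) = det(λI - Sigma) = λ³ - tr·λ² + c_1·λ - det, where tr = trace, c_1 = sum of the principal 2×2 minors, det = det(Sigma):
  tr = 8 + 3 + 8 = 19,
  c_1 = (8·3 - (-2)²) + (8·8 - (2)²) + (3·8 - (-2)²) = 20 + 60 + 20 = 100,
  det = 8·(3·8 - (-2)²) - (-2)·((-2)·8 - (-2)·(2)) + (2)·((-2)·(-2) - 3·(2)) = 8·(20) - (-2)·(-12) + (2)·(-2) = 132.
  So p(λ) = λ³ - 19λ² + 100λ - 132.
Step 2 — look for an integer root (rational root theorem: any rational root is an integer divisor of 132). Testing λ = 2:
  p(2) = 8 - 76 + 200 - 132 = 0  ✓
  Dividing out (λ - 2): p(λ) = (λ - 2)(λ² - 17λ + 66).
Step 3 — remaining eigenvalues from the quadratic λ² - 17λ + 66 = 0:
  Δ = 17² - 4·66 = 289 - 264 = 25,  λ = (17 ± √25)/2 = (17 ± 5)/2 = 11 or 6.
  Sorted: λ_1 = 11,  λ_2 = 6,  λ_3 = 2  (check: sum = 19 = tr ✓).

Step 4 — unit eigenvector for λ_1 = 11: v spans the null space of (Sigma - λ_1 I), whose rows are
  r_1 = (-3, -2, 2),  r_2 = (-2, -8, -2),  r_3 = (2, -2, -3).
  v is orthogonal to every row, so take v ∝ r_1 × r_2 = ((-2)·(-2) - (2)·(-8), (2)·(-2) - (-3)·(-2), (-3)·(-8) - (-2)·(-2)) = (20, -10, 20).
  Rescale (divide by 10): u = (2, -1, 2).
  ||u|| = √((2)² + (-1)² + (2)²) = √(9) = 3,  v_1 = u/||u|| ≈ (0.6667, -0.3333, 0.6667) (||v_1|| = 1).

λ_1 = 11,  λ_2 = 6,  λ_3 = 2;  v_1 ≈ (0.6667, -0.3333, 0.6667)


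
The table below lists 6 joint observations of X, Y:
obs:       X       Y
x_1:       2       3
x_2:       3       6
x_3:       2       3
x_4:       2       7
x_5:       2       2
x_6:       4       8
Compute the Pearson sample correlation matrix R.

Step 1 — column means:
  mean(X) = (2 + 3 + 2 + 2 + 2 + 4) / 6 = 15/6 = 2.5
  mean(Y) = (3 + 6 + 3 + 7 + 2 + 8) / 6 = 29/6 = 4.8333

Step 2 — sample variances and covariances s[i,j] = (1/(n-1)) · Σ_k (x_{k,i} - mean_i) · (x_{k,j} - mean_j), with n-1 = 5:
  s[X,X] = ((-0.5)·(-0.5) + (0.5)·(0.5) + (-0.5)·(-0.5) + (-0.5)·(-0.5) + (-0.5)·(-0.5) + (1.5)·(1.5)) / 5 = 3.5/5 = 0.7
  s[X,Y] = ((-0.5)·(-1.8333) + (0.5)·(1.1667) + (-0.5)·(-1.8333) + (-0.5)·(2.1667) + (-0.5)·(-2.8333) + (1.5)·(3.1667)) / 5 = 7.5/5 = 1.5
  s[Y,Y] = ((-1.8333)·(-1.8333) + (1.1667)·(1.1667) + (-1.8333)·(-1.8333) + (2.1667)·(2.1667) + (-2.8333)·(-2.8333) + (3.1667)·(3.1667)) / 5 = 30.8333/5 = 6.1667
  Sample standard deviations s_i = √(s[i,i]):
  s(X) = √(0.7) = 0.8367
  s(Y) = √(6.1667) = 2.4833

Step 3 — r_{ij} = s_{ij} / (s_i · s_j):
  r[X,X] = 1 (diagonal).
  r[X,Y] = 1.5 / (0.8367 · 2.4833) = 1.5 / 2.0777 = 0.722
  r[Y,Y] = 1 (diagonal).

R is symmetric with unit diagonal. Assembling:

R = [[1, 0.722],
 [0.722, 1]]


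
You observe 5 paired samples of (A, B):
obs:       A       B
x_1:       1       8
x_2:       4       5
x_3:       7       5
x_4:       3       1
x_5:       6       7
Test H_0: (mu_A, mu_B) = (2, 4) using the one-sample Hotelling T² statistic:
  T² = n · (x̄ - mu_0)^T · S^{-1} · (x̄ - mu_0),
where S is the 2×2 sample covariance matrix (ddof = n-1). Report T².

Step 1 — sample mean vector:
  mean(A) = (1 + 4 + 7 + 3 + 6) / 5 = 21/5 = 4.2
  mean(B) = (8 + 5 + 5 + 1 + 7) / 5 = 26/5 = 5.2
  x̄ = (4.2, 5.2),  deviation x̄ - mu_0 = (4.2, 5.2) - (2, 4) = (2.2, 1.2).

Step 2 — sample covariance matrix, S[i,j] = (1/(n-1)) · Σ_k (x_{k,i} - mean_i) · (x_{k,j} - mean_j), divisor n-1 = 4:
  S[A,A] = ((-3.2)·(-3.2) + (-0.2)·(-0.2) + (2.8)·(2.8) + (-1.2)·(-1.2) + (1.8)·(1.8)) / 4 = 22.8/4 = 5.7
  S[A,B] = ((-3.2)·(2.8) + (-0.2)·(-0.2) + (2.8)·(-0.2) + (-1.2)·(-4.2) + (1.8)·(1.8)) / 4 = -1.2/4 = -0.3
  S[B,B] = ((2.8)·(2.8) + (-0.2)·(-0.2) + (-0.2)·(-0.2) + (-4.2)·(-4.2) + (1.8)·(1.8)) / 4 = 28.8/4 = 7.2
  S = [[5.7, -0.3],
 [-0.3, 7.2]].

Step 3 — invert S. det(S) = 5.7·7.2 - (-0.3)² = 40.95.
  S^{-1} = (1/det) · [[d, -b], [-b, a]] = [[0.1758, 0.0073],
 [0.0073, 0.1392]].

Step 4 — quadratic form (x̄ - mu_0)^T · S^{-1} · (x̄ - mu_0):
  S^{-1} · (x̄ - mu_0) = (0.3956, 0.1832),
  (x̄ - mu_0)^T · [...] = (2.2)·(0.3956) + (1.2)·(0.1832) = 1.0901.

Step 5 — scale by n: T² = 5 · 1.0901 = 5.4505.

T² ≈ 5.4505


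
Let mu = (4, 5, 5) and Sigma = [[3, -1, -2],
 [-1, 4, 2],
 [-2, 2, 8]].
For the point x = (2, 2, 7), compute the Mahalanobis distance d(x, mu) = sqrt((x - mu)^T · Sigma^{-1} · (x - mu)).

Step 1 — centre the observation: (x - mu) = (-2, -3, 2).

Step 2 — invert Sigma (cofactor / det for 3×3, or solve directly):
  Sigma^{-1} = [[0.4118, 0.0588, 0.0882],
 [0.0588, 0.2941, -0.0588],
 [0.0882, -0.0588, 0.1618]].

Step 3 — form the quadratic (x - mu)^T · Sigma^{-1} · (x - mu):
  Sigma^{-1} · (x - mu) = (-0.8235, -1.1176, 0.3235).
  (x - mu)^T · [Sigma^{-1} · (x - mu)] = (-2)·(-0.8235) + (-3)·(-1.1176) + (2)·(0.3235) = 5.6471.

Step 4 — take square root: d = √(5.6471) ≈ 2.3764.

d(x, mu) = √(5.6471) ≈ 2.3764


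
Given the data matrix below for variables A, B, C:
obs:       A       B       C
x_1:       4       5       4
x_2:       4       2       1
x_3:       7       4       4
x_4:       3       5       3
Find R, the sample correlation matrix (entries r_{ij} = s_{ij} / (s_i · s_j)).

Step 1 — column means:
  mean(A) = (4 + 4 + 7 + 3) / 4 = 18/4 = 4.5
  mean(B) = (5 + 2 + 4 + 5) / 4 = 16/4 = 4
  mean(C) = (4 + 1 + 4 + 3) / 4 = 12/4 = 3

Step 2 — sample variances and covariances s[i,j] = (1/(n-1)) · Σ_k (x_{k,i} - mean_i) · (x_{k,j} - mean_j), with n-1 = 3:
  s[A,A] = ((-0.5)·(-0.5) + (-0.5)·(-0.5) + (2.5)·(2.5) + (-1.5)·(-1.5)) / 3 = 9/3 = 3
  s[A,B] = ((-0.5)·(1) + (-0.5)·(-2) + (2.5)·(0) + (-1.5)·(1)) / 3 = -1/3 = -0.3333
  s[A,C] = ((-0.5)·(1) + (-0.5)·(-2) + (2.5)·(1) + (-1.5)·(0)) / 3 = 3/3 = 1
  s[B,B] = ((1)·(1) + (-2)·(-2) + (0)·(0) + (1)·(1)) / 3 = 6/3 = 2
  s[B,C] = ((1)·(1) + (-2)·(-2) + (0)·(1) + (1)·(0)) / 3 = 5/3 = 1.6667
  s[C,C] = ((1)·(1) + (-2)·(-2) + (1)·(1) + (0)·(0)) / 3 = 6/3 = 2
  Sample standard deviations s_i = √(s[i,i]):
  s(A) = √(3) = 1.7321
  s(B) = √(2) = 1.4142
  s(C) = √(2) = 1.4142

Step 3 — r_{ij} = s_{ij} / (s_i · s_j):
  r[A,A] = 1 (diagonal).
  r[A,B] = -0.3333 / (1.7321 · 1.4142) = -0.3333 / 2.4495 = -0.1361
  r[A,C] = 1 / (1.7321 · 1.4142) = 1 / 2.4495 = 0.4082
  r[B,B] = 1 (diagonal).
  r[B,C] = 1.6667 / (1.4142 · 1.4142) = 1.6667 / 2 = 0.8333
  r[C,C] = 1 (diagonal).

R is symmetric with unit diagonal. Assembling:

R = [[1, -0.1361, 0.4082],
 [-0.1361, 1, 0.8333],
 [0.4082, 0.8333, 1]]


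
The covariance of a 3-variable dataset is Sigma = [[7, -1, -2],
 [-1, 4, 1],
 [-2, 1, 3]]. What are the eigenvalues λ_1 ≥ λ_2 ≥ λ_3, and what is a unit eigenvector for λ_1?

Step 1 — characteristic polynomial p(λ) = det(λI - Sigma) = λ³ - tr·λ² + c_1·λ - det, where tr = trace, c_1 = sum of the principal 2×2 minors, det = det(Sigma):
  tr = 7 + 4 + 3 = 14,
  c_1 = (7·4 - (-1)²) + (7·3 - (-2)²) + (4·3 - (1)²) = 27 + 17 + 11 = 55,
  det = 7·(4·3 - (1)²) - (-1)·((-1)·3 - (1)·(-2)) + (-2)·((-1)·(1) - 4·(-2)) = 7·(11) - (-1)·(-1) + (-2)·(7) = 62.
  So p(λ) = λ³ - 14λ² + 55λ - 62.
Step 2 — look for an integer root (rational root theorem: any rational root is an integer divisor of 62). Testing λ = 2:
  p(2) = 8 - 56 + 110 - 62 = 0  ✓
  Dividing out (λ - 2): p(λ) = (λ - 2)(λ² - 12λ + 31).
Step 3 — remaining eigenvalues from the quadratic λ² - 12λ + 31 = 0:
  Δ = 12² - 4·31 = 144 - 124 = 20,  λ = (12 ± √20)/2 = (12 ± 4.4721)/2 ≈ 8.2361 or 3.7639.
  Sorted: λ_1 = 8.2361,  λ_2 = 3.7639,  λ_3 = 2  (check: sum = 14 = tr ✓).

Step 4 — unit eigenvector for λ_1 ≈ 8.2361: v spans the null space of (Sigma - λ_1 I), whose rows are
  r_1 = (-1.2361, -1, -2),  r_2 = (-1, -4.2361, 1),  r_3 = (-2, 1, -5.2361).
  v is orthogonal to every row, so take v ∝ r_1 × r_2 = ((-1)·(1) - (-2)·(-4.2361), (-2)·(-1) - (-1.2361)·(1), (-1.2361)·(-4.2361) - (-1)·(-1)) ≈ (-9.4721, 3.2361, 4.2361).
  Rescale (multiply by -1 so the first nonzero entry is positive): u = (9.4721, -3.2361, -4.2361).
  ||u|| = √((9.4721)² + (-3.2361)² + (-4.2361)²) = √(118.1378) ≈ 10.8691,  v_1 = u/||u|| ≈ (0.8715, -0.2977, -0.3897) (||v_1|| = 1).

λ_1 = 8.2361,  λ_2 = 3.7639,  λ_3 = 2;  v_1 ≈ (0.8715, -0.2977, -0.3897)


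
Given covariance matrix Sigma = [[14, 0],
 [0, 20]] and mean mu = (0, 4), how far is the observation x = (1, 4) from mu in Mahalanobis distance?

Step 1 — centre the observation: (x - mu) = (1, 0).

Step 2 — invert Sigma. det(Sigma) = 14·20 - (0)² = 280.
  Sigma^{-1} = (1/det) · [[d, -b], [-b, a]] = [[0.0714, 0],
 [0, 0.05]].

Step 3 — form the quadratic (x - mu)^T · Sigma^{-1} · (x - mu):
  Sigma^{-1} · (x - mu) = (0.0714, 0).
  (x - mu)^T · [Sigma^{-1} · (x - mu)] = (1)·(0.0714) + (0)·(0) = 0.0714.

Step 4 — take square root: d = √(0.0714) ≈ 0.2673.

d(x, mu) = √(0.0714) ≈ 0.2673


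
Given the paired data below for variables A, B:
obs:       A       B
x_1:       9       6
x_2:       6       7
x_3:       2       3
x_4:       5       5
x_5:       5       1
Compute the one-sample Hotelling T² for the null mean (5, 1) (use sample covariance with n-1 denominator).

Step 1 — sample mean vector:
  mean(A) = (9 + 6 + 2 + 5 + 5) / 5 = 27/5 = 5.4
  mean(B) = (6 + 7 + 3 + 5 + 1) / 5 = 22/5 = 4.4
  x̄ = (5.4, 4.4),  deviation x̄ - mu_0 = (5.4, 4.4) - (5, 1) = (0.4, 3.4).

Step 2 — sample covariance matrix, S[i,j] = (1/(n-1)) · Σ_k (x_{k,i} - mean_i) · (x_{k,j} - mean_j), divisor n-1 = 4:
  S[A,A] = ((3.6)·(3.6) + (0.6)·(0.6) + (-3.4)·(-3.4) + (-0.4)·(-0.4) + (-0.4)·(-0.4)) / 4 = 25.2/4 = 6.3
  S[A,B] = ((3.6)·(1.6) + (0.6)·(2.6) + (-3.4)·(-1.4) + (-0.4)·(0.6) + (-0.4)·(-3.4)) / 4 = 13.2/4 = 3.3
  S[B,B] = ((1.6)·(1.6) + (2.6)·(2.6) + (-1.4)·(-1.4) + (0.6)·(0.6) + (-3.4)·(-3.4)) / 4 = 23.2/4 = 5.8
  S = [[6.3, 3.3],
 [3.3, 5.8]].

Step 3 — invert S. det(S) = 6.3·5.8 - (3.3)² = 25.65.
  S^{-1} = (1/det) · [[d, -b], [-b, a]] = [[0.2261, -0.1287],
 [-0.1287, 0.2456]].

Step 4 — quadratic form (x̄ - mu_0)^T · S^{-1} · (x̄ - mu_0):
  S^{-1} · (x̄ - mu_0) = (-0.347, 0.7836),
  (x̄ - mu_0)^T · [...] = (0.4)·(-0.347) + (3.4)·(0.7836) = 2.5255.

Step 5 — scale by n: T² = 5 · 2.5255 = 12.6277.

T² ≈ 12.6277


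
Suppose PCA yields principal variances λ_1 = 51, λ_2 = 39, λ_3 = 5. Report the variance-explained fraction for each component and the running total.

Step 1 — total variance = trace(Sigma) = Σ λ_i = 51 + 39 + 5 = 95.

Step 2 — fraction explained by component i = λ_i / Σ λ:
  PC1: 51/95 = 0.5368
  PC2: 39/95 = 0.4105
  PC3: 5/95 = 0.0526

Step 3 — cumulative fraction after k components = (λ_1 + ... + λ_k) / Σ λ:
  k = 1: 51/95 = 0.5368
  k = 2: (51 + 39)/95 = 90/95 = 0.9474
  k = 3: (51 + 39 + 5)/95 = 95/95 = 1

Summary (fraction, with percent):

explained: PC1 0.5368 (53.68%), PC2 0.4105 (41.05%), PC3 0.0526 (5.26%);  cumulative: 0.5368, 0.9474, 1


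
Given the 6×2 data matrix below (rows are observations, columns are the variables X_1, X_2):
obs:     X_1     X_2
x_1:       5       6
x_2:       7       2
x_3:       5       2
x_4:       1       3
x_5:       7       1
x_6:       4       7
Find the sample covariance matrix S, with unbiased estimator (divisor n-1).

Step 1 — column means:
  mean(X_1) = (5 + 7 + 5 + 1 + 7 + 4) / 6 = 29/6 = 4.8333
  mean(X_2) = (6 + 2 + 2 + 3 + 1 + 7) / 6 = 21/6 = 3.5

Step 2 — sample covariance S[i,j] = (1/(n-1)) · Σ_k (x_{k,i} - mean_i) · (x_{k,j} - mean_j), with n-1 = 5.
  S[X_1,X_1] = ((0.1667)·(0.1667) + (2.1667)·(2.1667) + (0.1667)·(0.1667) + (-3.8333)·(-3.8333) + (2.1667)·(2.1667) + (-0.8333)·(-0.8333)) / 5 = 24.8333/5 = 4.9667
  S[X_1,X_2] = ((0.1667)·(2.5) + (2.1667)·(-1.5) + (0.1667)·(-1.5) + (-3.8333)·(-0.5) + (2.1667)·(-2.5) + (-0.8333)·(3.5)) / 5 = -9.5/5 = -1.9
  S[X_2,X_2] = ((2.5)·(2.5) + (-1.5)·(-1.5) + (-1.5)·(-1.5) + (-0.5)·(-0.5) + (-2.5)·(-2.5) + (3.5)·(3.5)) / 5 = 29.5/5 = 5.9

S is symmetric (S[j,i] = S[i,j]). Assembling:

S = [[4.9667, -1.9],
 [-1.9, 5.9]]


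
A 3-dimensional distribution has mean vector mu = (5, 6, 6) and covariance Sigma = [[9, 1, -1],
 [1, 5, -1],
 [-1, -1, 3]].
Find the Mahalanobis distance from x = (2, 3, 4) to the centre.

Step 1 — centre the observation: (x - mu) = (-3, -3, -2).

Step 2 — invert Sigma (cofactor / det for 3×3, or solve directly):
  Sigma^{-1} = [[0.1167, -0.0167, 0.0333],
 [-0.0167, 0.2167, 0.0667],
 [0.0333, 0.0667, 0.3667]].

Step 3 — form the quadratic (x - mu)^T · Sigma^{-1} · (x - mu):
  Sigma^{-1} · (x - mu) = (-0.3667, -0.7333, -1.0333).
  (x - mu)^T · [Sigma^{-1} · (x - mu)] = (-3)·(-0.3667) + (-3)·(-0.7333) + (-2)·(-1.0333) = 5.3667.

Step 4 — take square root: d = √(5.3667) ≈ 2.3166.

d(x, mu) = √(5.3667) ≈ 2.3166


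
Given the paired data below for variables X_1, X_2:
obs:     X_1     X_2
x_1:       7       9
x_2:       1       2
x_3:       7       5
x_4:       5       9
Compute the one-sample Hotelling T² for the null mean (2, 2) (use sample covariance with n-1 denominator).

Step 1 — sample mean vector:
  mean(X_1) = (7 + 1 + 7 + 5) / 4 = 20/4 = 5
  mean(X_2) = (9 + 2 + 5 + 9) / 4 = 25/4 = 6.25
  x̄ = (5, 6.25),  deviation x̄ - mu_0 = (5, 6.25) - (2, 2) = (3, 4.25).

Step 2 — sample covariance matrix, S[i,j] = (1/(n-1)) · Σ_k (x_{k,i} - mean_i) · (x_{k,j} - mean_j), divisor n-1 = 3:
  S[X_1,X_1] = ((2)·(2) + (-4)·(-4) + (2)·(2) + (0)·(0)) / 3 = 24/3 = 8
  S[X_1,X_2] = ((2)·(2.75) + (-4)·(-4.25) + (2)·(-1.25) + (0)·(2.75)) / 3 = 20/3 = 6.6667
  S[X_2,X_2] = ((2.75)·(2.75) + (-4.25)·(-4.25) + (-1.25)·(-1.25) + (2.75)·(2.75)) / 3 = 34.75/3 = 11.5833
  S = [[8, 6.6667],
 [6.6667, 11.5833]].

Step 3 — invert S. det(S) = 8·11.5833 - (6.6667)² = 48.2222.
  S^{-1} = (1/det) · [[d, -b], [-b, a]] = [[0.2402, -0.1382],
 [-0.1382, 0.1659]].

Step 4 — quadratic form (x̄ - mu_0)^T · S^{-1} · (x̄ - mu_0):
  S^{-1} · (x̄ - mu_0) = (0.1331, 0.2903),
  (x̄ - mu_0)^T · [...] = (3)·(0.1331) + (4.25)·(0.2903) = 1.6331.

Step 5 — scale by n: T² = 4 · 1.6331 = 6.5323.

T² ≈ 6.5323
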